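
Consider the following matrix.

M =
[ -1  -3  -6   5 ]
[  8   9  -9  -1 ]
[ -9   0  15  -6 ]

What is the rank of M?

3

Row reduce to echelon form.
R2 ← R2 + (8)·R1: [0, -15, -57, 39]
R3 ← R3 − (9)·R1: [0, 27, 69, -51]
R3 ← R3 + (9/5)·R2: [0, 0, -168/5, 96/5]
Echelon form has 3 nonzero rows, so rank(M) = 3.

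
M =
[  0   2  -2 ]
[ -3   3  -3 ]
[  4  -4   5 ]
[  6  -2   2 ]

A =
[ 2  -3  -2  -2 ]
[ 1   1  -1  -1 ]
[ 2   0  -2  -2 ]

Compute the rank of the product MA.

First compute MA:
[[ -2,   2,   2,   2],
 [ -9,  12,   9,   9],
 [ 14, -16, -14, -14],
 [ 14, -20, -14, -14]]
Now row reduce the product.
R2 ← R2 − (9/2)·R1: [0, 3, 0, 0]
R3 ← R3 + (7)·R1: [0, -2, 0, 0]
R4 ← R4 + (7)·R1: [0, -6, 0, 0]
R3 ← R3 + (2/3)·R2: [0, 0, 0, 0]
R4 ← R4 + (2)·R2: [0, 0, 0, 0]
2 nonzero rows, so rank(MA) = 2.

2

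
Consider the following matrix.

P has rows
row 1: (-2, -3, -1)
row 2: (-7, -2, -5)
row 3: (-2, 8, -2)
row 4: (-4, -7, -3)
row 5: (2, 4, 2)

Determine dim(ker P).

0

Row reduce to echelon form.
R2 ← R2 − (7/2)·R1: [0, 17/2, -3/2]
R3 ← R3 − R1: [0, 11, -1]
R4 ← R4 − (2)·R1: [0, -1, -1]
R5 ← R5 + R1: [0, 1, 1]
R3 ← R3 − (22/17)·R2: [0, 0, 16/17]
R4 ← R4 + (2/17)·R2: [0, 0, -20/17]
R5 ← R5 − (2/17)·R2: [0, 0, 20/17]
R4 ← R4 + (5/4)·R3: [0, 0, 0]
R5 ← R5 − (5/4)·R3: [0, 0, 0]
3 nonzero rows, so rank(P) = 3.
P has 3 columns; by rank–nullity, nullity = 3 − 3 = 0.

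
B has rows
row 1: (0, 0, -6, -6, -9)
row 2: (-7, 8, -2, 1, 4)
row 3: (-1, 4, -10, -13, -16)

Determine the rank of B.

Row reduce to echelon form.
Swap R1 ↔ R2
R3 ← R3 − (1/7)·R1: [0, 20/7, -68/7, -92/7, -116/7]
Swap R2 ↔ R3
Echelon form has 3 nonzero rows, so rank(B) = 3.

3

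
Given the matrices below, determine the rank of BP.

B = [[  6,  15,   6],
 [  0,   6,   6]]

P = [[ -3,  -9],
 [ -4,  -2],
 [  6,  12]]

2

First compute BP:
[[-42, -12],
 [ 12,  60]]
Now row reduce the product.
R2 ← R2 + (2/7)·R1: [0, 396/7]
2 nonzero rows, so rank(BP) = 2.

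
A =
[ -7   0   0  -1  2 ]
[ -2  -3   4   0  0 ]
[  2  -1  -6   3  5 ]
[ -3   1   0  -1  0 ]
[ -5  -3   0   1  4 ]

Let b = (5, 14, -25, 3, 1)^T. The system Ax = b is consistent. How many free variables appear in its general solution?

2

Row reduce the augmented matrix [A | b].
R2 ← R2 − (2/7)·R1: [0, -3, 4, 2/7, -4/7, 88/7]
R3 ← R3 + (2/7)·R1: [0, -1, -6, 19/7, 39/7, -165/7]
R4 ← R4 − (3/7)·R1: [0, 1, 0, -4/7, -6/7, 6/7]
R5 ← R5 − (5/7)·R1: [0, -3, 0, 12/7, 18/7, -18/7]
R3 ← R3 − (1/3)·R2: [0, 0, -22/3, 55/21, 121/21, -583/21]
R4 ← R4 + (1/3)·R2: [0, 0, 4/3, -10/21, -22/21, 106/21]
R5 ← R5 − R2: [0, 0, -4, 10/7, 22/7, -106/7]
R4 ← R4 + (2/11)·R3: [0, 0, 0, 0, 0, 0]
R5 ← R5 − (6/11)·R3: [0, 0, 0, 0, 0, 0]
The echelon form has 3 nonzero rows, and every pivot lies in the first 5 columns, so rank(A) = rank([A|b]) = 3.
The system is consistent.
Free variables = (unknowns) − (rank) = 5 − 3 = 2.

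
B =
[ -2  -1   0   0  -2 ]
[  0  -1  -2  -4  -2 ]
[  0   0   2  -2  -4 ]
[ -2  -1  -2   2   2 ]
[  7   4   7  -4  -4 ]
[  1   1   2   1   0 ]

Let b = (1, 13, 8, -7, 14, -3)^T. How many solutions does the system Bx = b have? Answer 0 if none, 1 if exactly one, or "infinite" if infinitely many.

infinite

Row reduce the augmented matrix [B | b].
R4 ← R4 − R1: [0, 0, -2, 2, 4, -8]
R5 ← R5 + (7/2)·R1: [0, 1/2, 7, -4, -11, 35/2]
R6 ← R6 + (1/2)·R1: [0, 1/2, 2, 1, -1, -5/2]
R5 ← R5 + (1/2)·R2: [0, 0, 6, -6, -12, 24]
R6 ← R6 + (1/2)·R2: [0, 0, 1, -1, -2, 4]
R4 ← R4 + R3: [0, 0, 0, 0, 0, 0]
R5 ← R5 − (3)·R3: [0, 0, 0, 0, 0, 0]
R6 ← R6 − (1/2)·R3: [0, 0, 0, 0, 0, 0]
The echelon form has 3 nonzero rows, and every pivot lies in the first 5 columns, so rank(B) = rank([B|b]) = 3.
The system is consistent.
rank = 3 < 5 unknowns, so there are infinitely many solutions.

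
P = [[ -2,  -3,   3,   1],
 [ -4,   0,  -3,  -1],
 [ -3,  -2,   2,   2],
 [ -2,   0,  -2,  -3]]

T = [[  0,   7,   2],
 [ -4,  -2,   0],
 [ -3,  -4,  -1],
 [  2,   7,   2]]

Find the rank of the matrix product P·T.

3

First compute PT:
[[  5, -13,  -5],
 [  7, -23,  -7],
 [  6, -11,  -4],
 [  0, -27,  -8]]
Now row reduce the product.
R2 ← R2 − (7/5)·R1: [0, -24/5, 0]
R3 ← R3 − (6/5)·R1: [0, 23/5, 2]
R3 ← R3 + (23/24)·R2: [0, 0, 2]
R4 ← R4 − (45/8)·R2: [0, 0, -8]
R4 ← R4 + (4)·R3: [0, 0, 0]
3 nonzero rows, so rank(PT) = 3.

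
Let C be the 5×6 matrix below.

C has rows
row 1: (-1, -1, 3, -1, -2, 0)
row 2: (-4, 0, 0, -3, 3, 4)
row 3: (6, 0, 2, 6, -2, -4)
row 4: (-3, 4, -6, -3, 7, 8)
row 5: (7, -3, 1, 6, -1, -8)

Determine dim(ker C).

Row reduce to echelon form.
R2 ← R2 − (4)·R1: [0, 4, -12, 1, 11, 4]
R3 ← R3 + (6)·R1: [0, -6, 20, 0, -14, -4]
R4 ← R4 − (3)·R1: [0, 7, -15, 0, 13, 8]
R5 ← R5 + (7)·R1: [0, -10, 22, -1, -15, -8]
R3 ← R3 + (3/2)·R2: [0, 0, 2, 3/2, 5/2, 2]
R4 ← R4 − (7/4)·R2: [0, 0, 6, -7/4, -25/4, 1]
R5 ← R5 + (5/2)·R2: [0, 0, -8, 3/2, 25/2, 2]
R4 ← R4 − (3)·R3: [0, 0, 0, -25/4, -55/4, -5]
R5 ← R5 + (4)·R3: [0, 0, 0, 15/2, 45/2, 10]
R5 ← R5 + (6/5)·R4: [0, 0, 0, 0, 6, 4]
5 nonzero rows, so rank(C) = 5.
C has 6 columns; by rank–nullity, nullity = 6 − 5 = 1.

1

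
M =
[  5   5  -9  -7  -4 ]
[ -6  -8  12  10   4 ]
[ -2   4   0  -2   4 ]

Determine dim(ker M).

3

Row reduce to echelon form.
R2 ← R2 + (6/5)·R1: [0, -2, 6/5, 8/5, -4/5]
R3 ← R3 + (2/5)·R1: [0, 6, -18/5, -24/5, 12/5]
R3 ← R3 + (3)·R2: [0, 0, 0, 0, 0]
2 nonzero rows, so rank(M) = 2.
M has 5 columns; by rank–nullity, nullity = 5 − 2 = 3.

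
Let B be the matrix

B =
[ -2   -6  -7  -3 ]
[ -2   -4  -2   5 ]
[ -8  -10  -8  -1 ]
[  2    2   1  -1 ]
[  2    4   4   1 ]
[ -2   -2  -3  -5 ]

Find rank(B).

3

Row reduce to echelon form.
R2 ← R2 − R1: [0, 2, 5, 8]
R3 ← R3 − (4)·R1: [0, 14, 20, 11]
R4 ← R4 + R1: [0, -4, -6, -4]
R5 ← R5 + R1: [0, -2, -3, -2]
R6 ← R6 − R1: [0, 4, 4, -2]
R3 ← R3 − (7)·R2: [0, 0, -15, -45]
R4 ← R4 + (2)·R2: [0, 0, 4, 12]
R5 ← R5 + R2: [0, 0, 2, 6]
R6 ← R6 − (2)·R2: [0, 0, -6, -18]
R4 ← R4 + (4/15)·R3: [0, 0, 0, 0]
R5 ← R5 + (2/15)·R3: [0, 0, 0, 0]
R6 ← R6 − (2/5)·R3: [0, 0, 0, 0]
Echelon form has 3 nonzero rows, so rank(B) = 3.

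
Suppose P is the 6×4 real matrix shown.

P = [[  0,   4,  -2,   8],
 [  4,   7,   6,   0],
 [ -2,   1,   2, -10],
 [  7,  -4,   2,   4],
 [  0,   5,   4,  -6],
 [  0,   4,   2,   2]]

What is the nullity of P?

Row reduce to echelon form.
Swap R1 ↔ R2
R3 ← R3 + (1/2)·R1: [0, 9/2, 5, -10]
R4 ← R4 − (7/4)·R1: [0, -65/4, -17/2, 4]
R3 ← R3 − (9/8)·R2: [0, 0, 29/4, -19]
R4 ← R4 + (65/16)·R2: [0, 0, -133/8, 73/2]
R5 ← R5 − (5/4)·R2: [0, 0, 13/2, -16]
R6 ← R6 − R2: [0, 0, 4, -6]
R4 ← R4 + (133/58)·R3: [0, 0, 0, -205/29]
R5 ← R5 − (26/29)·R3: [0, 0, 0, 30/29]
R6 ← R6 − (16/29)·R3: [0, 0, 0, 130/29]
R5 ← R5 + (6/41)·R4: [0, 0, 0, 0]
R6 ← R6 + (26/41)·R4: [0, 0, 0, 0]
4 nonzero rows, so rank(P) = 4.
P has 4 columns; by rank–nullity, nullity = 4 − 4 = 0.

0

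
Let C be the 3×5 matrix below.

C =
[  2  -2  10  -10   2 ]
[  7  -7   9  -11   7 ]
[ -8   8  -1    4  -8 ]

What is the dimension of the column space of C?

Row reduce to echelon form.
R2 ← R2 − (7/2)·R1: [0, 0, -26, 24, 0]
R3 ← R3 + (4)·R1: [0, 0, 39, -36, 0]
R3 ← R3 + (3/2)·R2: [0, 0, 0, 0, 0]
Echelon form has 2 nonzero rows, so rank(C) = 2.
The column space has dimension equal to the rank: 2.

2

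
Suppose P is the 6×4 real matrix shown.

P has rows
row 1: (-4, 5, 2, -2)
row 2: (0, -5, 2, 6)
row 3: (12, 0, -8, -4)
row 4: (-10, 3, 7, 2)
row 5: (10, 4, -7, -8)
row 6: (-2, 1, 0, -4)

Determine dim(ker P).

0

Row reduce to echelon form.
R3 ← R3 + (3)·R1: [0, 15, -2, -10]
R4 ← R4 − (5/2)·R1: [0, -19/2, 2, 7]
R5 ← R5 + (5/2)·R1: [0, 33/2, -2, -13]
R6 ← R6 − (1/2)·R1: [0, -3/2, -1, -3]
R3 ← R3 + (3)·R2: [0, 0, 4, 8]
R4 ← R4 − (19/10)·R2: [0, 0, -9/5, -22/5]
R5 ← R5 + (33/10)·R2: [0, 0, 23/5, 34/5]
R6 ← R6 − (3/10)·R2: [0, 0, -8/5, -24/5]
R4 ← R4 + (9/20)·R3: [0, 0, 0, -4/5]
R5 ← R5 − (23/20)·R3: [0, 0, 0, -12/5]
R6 ← R6 + (2/5)·R3: [0, 0, 0, -8/5]
R5 ← R5 − (3)·R4: [0, 0, 0, 0]
R6 ← R6 − (2)·R4: [0, 0, 0, 0]
4 nonzero rows, so rank(P) = 4.
P has 4 columns; by rank–nullity, nullity = 4 − 4 = 0.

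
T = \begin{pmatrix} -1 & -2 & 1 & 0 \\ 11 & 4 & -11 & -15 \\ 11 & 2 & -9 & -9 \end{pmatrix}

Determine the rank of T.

3

Row reduce to echelon form.
R2 ← R2 + (11)·R1: [0, -18, 0, -15]
R3 ← R3 + (11)·R1: [0, -20, 2, -9]
R3 ← R3 − (10/9)·R2: [0, 0, 2, 23/3]
Echelon form has 3 nonzero rows, so rank(T) = 3.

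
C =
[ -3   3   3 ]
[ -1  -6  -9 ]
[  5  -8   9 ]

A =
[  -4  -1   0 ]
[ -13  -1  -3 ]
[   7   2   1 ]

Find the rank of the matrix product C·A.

First compute CA:
[[ -6,   6,  -6],
 [ 19, -11,   9],
 [147,  21,  33]]
Now row reduce the product.
R2 ← R2 + (19/6)·R1: [0, 8, -10]
R3 ← R3 + (49/2)·R1: [0, 168, -114]
R3 ← R3 − (21)·R2: [0, 0, 96]
3 nonzero rows, so rank(CA) = 3.

3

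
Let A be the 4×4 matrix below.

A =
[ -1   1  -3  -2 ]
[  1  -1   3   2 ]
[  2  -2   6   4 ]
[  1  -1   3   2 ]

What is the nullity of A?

Row reduce to echelon form.
R2 ← R2 + R1: [0, 0, 0, 0]
R3 ← R3 + (2)·R1: [0, 0, 0, 0]
R4 ← R4 + R1: [0, 0, 0, 0]
1 nonzero row, so rank(A) = 1.
A has 4 columns; by rank–nullity, nullity = 4 − 1 = 3.

3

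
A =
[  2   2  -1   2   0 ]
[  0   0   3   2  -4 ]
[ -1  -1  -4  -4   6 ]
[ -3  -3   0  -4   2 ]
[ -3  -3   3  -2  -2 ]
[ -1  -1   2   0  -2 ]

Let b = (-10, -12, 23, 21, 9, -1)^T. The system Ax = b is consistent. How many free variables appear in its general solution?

3

Row reduce the augmented matrix [A | b].
R3 ← R3 + (1/2)·R1: [0, 0, -9/2, -3, 6, 18]
R4 ← R4 + (3/2)·R1: [0, 0, -3/2, -1, 2, 6]
R5 ← R5 + (3/2)·R1: [0, 0, 3/2, 1, -2, -6]
R6 ← R6 + (1/2)·R1: [0, 0, 3/2, 1, -2, -6]
R3 ← R3 + (3/2)·R2: [0, 0, 0, 0, 0, 0]
R4 ← R4 + (1/2)·R2: [0, 0, 0, 0, 0, 0]
R5 ← R5 − (1/2)·R2: [0, 0, 0, 0, 0, 0]
R6 ← R6 − (1/2)·R2: [0, 0, 0, 0, 0, 0]
The echelon form has 2 nonzero rows, and every pivot lies in the first 5 columns, so rank(A) = rank([A|b]) = 2.
The system is consistent.
Free variables = (unknowns) − (rank) = 5 − 2 = 3.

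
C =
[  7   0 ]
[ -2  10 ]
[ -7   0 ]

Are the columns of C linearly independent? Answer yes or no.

yes

Row reduce C to echelon form.
R2 ← R2 + (2/7)·R1: [0, 10]
R3 ← R3 + R1: [0, 0]
2 pivots among 2 columns.
Every column is a pivot column, so the columns are linearly independent.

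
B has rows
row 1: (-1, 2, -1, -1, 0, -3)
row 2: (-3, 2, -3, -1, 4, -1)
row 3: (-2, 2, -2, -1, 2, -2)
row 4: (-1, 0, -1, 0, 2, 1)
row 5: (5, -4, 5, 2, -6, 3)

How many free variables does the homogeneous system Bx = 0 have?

4

Row reduce to echelon form.
R2 ← R2 − (3)·R1: [0, -4, 0, 2, 4, 8]
R3 ← R3 − (2)·R1: [0, -2, 0, 1, 2, 4]
R4 ← R4 − R1: [0, -2, 0, 1, 2, 4]
R5 ← R5 + (5)·R1: [0, 6, 0, -3, -6, -12]
R3 ← R3 − (1/2)·R2: [0, 0, 0, 0, 0, 0]
R4 ← R4 − (1/2)·R2: [0, 0, 0, 0, 0, 0]
R5 ← R5 + (3/2)·R2: [0, 0, 0, 0, 0, 0]
2 nonzero rows, so rank(B) = 2.
B has 6 columns; by rank–nullity, nullity = 6 − 2 = 4.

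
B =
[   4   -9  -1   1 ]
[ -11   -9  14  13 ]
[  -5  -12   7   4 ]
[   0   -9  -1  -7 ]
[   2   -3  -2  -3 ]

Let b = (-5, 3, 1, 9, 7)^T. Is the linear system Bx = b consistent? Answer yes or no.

no

Row reduce the augmented matrix [B | b].
R2 ← R2 + (11/4)·R1: [0, -135/4, 45/4, 63/4, -43/4]
R3 ← R3 + (5/4)·R1: [0, -93/4, 23/4, 21/4, -21/4]
R5 ← R5 − (1/2)·R1: [0, 3/2, -3/2, -7/2, 19/2]
R3 ← R3 − (31/45)·R2: [0, 0, -2, -28/5, 97/45]
R4 ← R4 − (4/15)·R2: [0, 0, -4, -56/5, 178/15]
R5 ← R5 + (2/45)·R2: [0, 0, -1, -14/5, 406/45]
R4 ← R4 − (2)·R3: [0, 0, 0, 0, 68/9]
R5 ← R5 − (1/2)·R3: [0, 0, 0, 0, 143/18]
R5 ← R5 − (143/136)·R4: [0, 0, 0, 0, 0]
The echelon form has 4 nonzero rows; the last pivot sits in the augmented column, so rank(B) = 3 but rank([B|b]) = 4.
Since the ranks differ, the system is inconsistent.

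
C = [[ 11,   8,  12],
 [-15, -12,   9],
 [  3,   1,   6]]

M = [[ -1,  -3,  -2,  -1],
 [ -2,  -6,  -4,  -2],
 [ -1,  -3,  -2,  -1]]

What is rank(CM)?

First compute CM:
[[-39, -117, -78, -39],
 [ 30,  90,  60,  30],
 [-11, -33, -22, -11]]
Now row reduce the product.
R2 ← R2 + (10/13)·R1: [0, 0, 0, 0]
R3 ← R3 − (11/39)·R1: [0, 0, 0, 0]
1 nonzero row, so rank(CM) = 1.

1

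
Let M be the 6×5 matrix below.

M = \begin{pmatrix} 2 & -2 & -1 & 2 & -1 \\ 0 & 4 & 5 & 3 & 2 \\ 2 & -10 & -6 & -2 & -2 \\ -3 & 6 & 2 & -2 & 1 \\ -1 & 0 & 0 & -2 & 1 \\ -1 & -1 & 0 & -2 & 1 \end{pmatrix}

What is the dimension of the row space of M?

Row reduce to echelon form.
R3 ← R3 − R1: [0, -8, -5, -4, -1]
R4 ← R4 + (3/2)·R1: [0, 3, 1/2, 1, -1/2]
R5 ← R5 + (1/2)·R1: [0, -1, -1/2, -1, 1/2]
R6 ← R6 + (1/2)·R1: [0, -2, -1/2, -1, 1/2]
R3 ← R3 + (2)·R2: [0, 0, 5, 2, 3]
R4 ← R4 − (3/4)·R2: [0, 0, -13/4, -5/4, -2]
R5 ← R5 + (1/4)·R2: [0, 0, 3/4, -1/4, 1]
R6 ← R6 + (1/2)·R2: [0, 0, 2, 1/2, 3/2]
R4 ← R4 + (13/20)·R3: [0, 0, 0, 1/20, -1/20]
R5 ← R5 − (3/20)·R3: [0, 0, 0, -11/20, 11/20]
R6 ← R6 − (2/5)·R3: [0, 0, 0, -3/10, 3/10]
R5 ← R5 + (11)·R4: [0, 0, 0, 0, 0]
R6 ← R6 + (6)·R4: [0, 0, 0, 0, 0]
Echelon form has 4 nonzero rows, so rank(M) = 4.
The row space has dimension equal to the rank: 4.

4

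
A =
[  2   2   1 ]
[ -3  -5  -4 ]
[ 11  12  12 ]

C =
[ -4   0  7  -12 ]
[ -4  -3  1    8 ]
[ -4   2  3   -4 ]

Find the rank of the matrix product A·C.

First compute AC:
[[-20,  -4,  19, -12],
 [ 48,   7, -38,  12],
 [-140, -12, 125, -84]]
Now row reduce the product.
R2 ← R2 + (12/5)·R1: [0, -13/5, 38/5, -84/5]
R3 ← R3 − (7)·R1: [0, 16, -8, 0]
R3 ← R3 + (80/13)·R2: [0, 0, 504/13, -1344/13]
3 nonzero rows, so rank(AC) = 3.

3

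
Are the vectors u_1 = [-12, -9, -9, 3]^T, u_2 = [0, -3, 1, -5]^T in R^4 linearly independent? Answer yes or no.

Form the matrix with these vectors as rows and row reduce.
2 nonzero rows, so the 2 vectors span a space of dimension 2.
Since 2 = 2, the vectors are linearly independent.

yes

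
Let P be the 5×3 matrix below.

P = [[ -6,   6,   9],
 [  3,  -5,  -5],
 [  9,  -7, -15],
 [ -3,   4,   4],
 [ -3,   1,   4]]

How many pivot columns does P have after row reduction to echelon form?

3

Row reduce to echelon form.
R2 ← R2 + (1/2)·R1: [0, -2, -1/2]
R3 ← R3 + (3/2)·R1: [0, 2, -3/2]
R4 ← R4 − (1/2)·R1: [0, 1, -1/2]
R5 ← R5 − (1/2)·R1: [0, -2, -1/2]
R3 ← R3 + R2: [0, 0, -2]
R4 ← R4 + (1/2)·R2: [0, 0, -3/4]
R5 ← R5 − R2: [0, 0, 0]
R4 ← R4 − (3/8)·R3: [0, 0, 0]
Echelon form has 3 nonzero rows, so rank(P) = 3.
Each nonzero row contributes one pivot column: 3 pivot columns.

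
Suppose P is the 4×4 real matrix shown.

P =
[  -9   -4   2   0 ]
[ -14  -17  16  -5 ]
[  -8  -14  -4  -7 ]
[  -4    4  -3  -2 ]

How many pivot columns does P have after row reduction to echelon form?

Row reduce to echelon form.
R2 ← R2 − (14/9)·R1: [0, -97/9, 116/9, -5]
R3 ← R3 − (8/9)·R1: [0, -94/9, -52/9, -7]
R4 ← R4 − (4/9)·R1: [0, 52/9, -35/9, -2]
R3 ← R3 − (94/97)·R2: [0, 0, -1772/97, -209/97]
R4 ← R4 + (52/97)·R2: [0, 0, 293/97, -454/97]
R4 ← R4 + (293/1772)·R3: [0, 0, 0, -8925/1772]
Echelon form has 4 nonzero rows, so rank(P) = 4.
Each nonzero row contributes one pivot column: 4 pivot columns.

4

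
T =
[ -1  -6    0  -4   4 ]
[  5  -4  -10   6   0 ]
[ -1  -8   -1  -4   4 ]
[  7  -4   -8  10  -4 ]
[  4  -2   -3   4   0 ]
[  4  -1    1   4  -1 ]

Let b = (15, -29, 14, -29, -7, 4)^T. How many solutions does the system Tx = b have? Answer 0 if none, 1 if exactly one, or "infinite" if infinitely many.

Row reduce the augmented matrix [T | b].
R2 ← R2 + (5)·R1: [0, -34, -10, -14, 20, 46]
R3 ← R3 − R1: [0, -2, -1, 0, 0, -1]
R4 ← R4 + (7)·R1: [0, -46, -8, -18, 24, 76]
R5 ← R5 + (4)·R1: [0, -26, -3, -12, 16, 53]
R6 ← R6 + (4)·R1: [0, -25, 1, -12, 15, 64]
R3 ← R3 − (1/17)·R2: [0, 0, -7/17, 14/17, -20/17, -63/17]
R4 ← R4 − (23/17)·R2: [0, 0, 94/17, 16/17, -52/17, 234/17]
R5 ← R5 − (13/17)·R2: [0, 0, 79/17, -22/17, 12/17, 303/17]
R6 ← R6 − (25/34)·R2: [0, 0, 142/17, -29/17, 5/17, 513/17]
R4 ← R4 + (94/7)·R3: [0, 0, 0, 12, -132/7, -36]
R5 ← R5 + (79/7)·R3: [0, 0, 0, 8, -88/7, -24]
R6 ← R6 + (142/7)·R3: [0, 0, 0, 15, -165/7, -45]
R5 ← R5 − (2/3)·R4: [0, 0, 0, 0, 0, 0]
R6 ← R6 − (5/4)·R4: [0, 0, 0, 0, 0, 0]
The echelon form has 4 nonzero rows, and every pivot lies in the first 5 columns, so rank(T) = rank([T|b]) = 4.
The system is consistent.
rank = 4 < 5 unknowns, so there are infinitely many solutions.

infinite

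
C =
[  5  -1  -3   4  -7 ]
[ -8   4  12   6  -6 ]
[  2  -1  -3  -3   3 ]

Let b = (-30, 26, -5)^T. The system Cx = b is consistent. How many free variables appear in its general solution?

2

Row reduce the augmented matrix [C | b].
R2 ← R2 + (8/5)·R1: [0, 12/5, 36/5, 62/5, -86/5, -22]
R3 ← R3 − (2/5)·R1: [0, -3/5, -9/5, -23/5, 29/5, 7]
R3 ← R3 + (1/4)·R2: [0, 0, 0, -3/2, 3/2, 3/2]
The echelon form has 3 nonzero rows, and every pivot lies in the first 5 columns, so rank(C) = rank([C|b]) = 3.
The system is consistent.
Free variables = (unknowns) − (rank) = 5 − 3 = 2.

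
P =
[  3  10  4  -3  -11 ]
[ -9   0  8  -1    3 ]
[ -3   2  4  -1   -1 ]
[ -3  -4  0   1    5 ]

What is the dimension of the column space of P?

Row reduce to echelon form.
R2 ← R2 + (3)·R1: [0, 30, 20, -10, -30]
R3 ← R3 + R1: [0, 12, 8, -4, -12]
R4 ← R4 + R1: [0, 6, 4, -2, -6]
R3 ← R3 − (2/5)·R2: [0, 0, 0, 0, 0]
R4 ← R4 − (1/5)·R2: [0, 0, 0, 0, 0]
Echelon form has 2 nonzero rows, so rank(P) = 2.
The column space has dimension equal to the rank: 2.

2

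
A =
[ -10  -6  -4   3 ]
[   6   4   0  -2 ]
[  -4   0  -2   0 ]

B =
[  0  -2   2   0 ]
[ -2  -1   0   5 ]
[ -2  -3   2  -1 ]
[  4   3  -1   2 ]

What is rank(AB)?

First compute AB:
[[ 32,  47, -31, -20],
 [-16, -22,  14,  16],
 [  4,  14, -12,   2]]
Now row reduce the product.
R2 ← R2 + (1/2)·R1: [0, 3/2, -3/2, 6]
R3 ← R3 − (1/8)·R1: [0, 65/8, -65/8, 9/2]
R3 ← R3 − (65/12)·R2: [0, 0, 0, -28]
3 nonzero rows, so rank(AB) = 3.

3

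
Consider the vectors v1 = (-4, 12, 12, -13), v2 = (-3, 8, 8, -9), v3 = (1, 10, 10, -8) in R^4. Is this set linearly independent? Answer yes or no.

Form the matrix with these vectors as rows and row reduce.
R2 ← R2 − (3/4)·R1: [0, -1, -1, 3/4]
R3 ← R3 + (1/4)·R1: [0, 13, 13, -45/4]
R3 ← R3 + (13)·R2: [0, 0, 0, -3/2]
3 nonzero rows, so the 3 vectors span a space of dimension 3.
Since 3 = 3, the vectors are linearly independent.

yes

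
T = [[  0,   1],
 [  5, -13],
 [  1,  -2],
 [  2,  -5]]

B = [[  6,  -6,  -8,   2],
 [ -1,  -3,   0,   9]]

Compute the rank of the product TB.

First compute TB:
[[ -1,  -3,   0,   9],
 [ 43,   9, -40, -107],
 [  8,   0,  -8, -16],
 [ 17,   3, -16, -41]]
Now row reduce the product.
R2 ← R2 + (43)·R1: [0, -120, -40, 280]
R3 ← R3 + (8)·R1: [0, -24, -8, 56]
R4 ← R4 + (17)·R1: [0, -48, -16, 112]
R3 ← R3 − (1/5)·R2: [0, 0, 0, 0]
R4 ← R4 − (2/5)·R2: [0, 0, 0, 0]
2 nonzero rows, so rank(TB) = 2.

2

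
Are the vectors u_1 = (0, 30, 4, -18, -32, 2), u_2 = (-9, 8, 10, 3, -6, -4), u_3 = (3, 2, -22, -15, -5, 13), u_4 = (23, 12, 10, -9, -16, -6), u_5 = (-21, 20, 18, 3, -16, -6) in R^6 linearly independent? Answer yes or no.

no

Form the matrix with these vectors as rows and row reduce.
Swap R1 ↔ R2
R3 ← R3 + (1/3)·R1: [0, 14/3, -56/3, -14, -7, 35/3]
R4 ← R4 + (23/9)·R1: [0, 292/9, 320/9, -4/3, -94/3, -146/9]
R5 ← R5 − (7/3)·R1: [0, 4/3, -16/3, -4, -2, 10/3]
R3 ← R3 − (7/45)·R2: [0, 0, -868/45, -56/5, -91/45, 511/45]
R4 ← R4 − (146/135)·R2: [0, 0, 4216/135, 272/15, 442/135, -2482/135]
R5 ← R5 − (2/45)·R2: [0, 0, -248/45, -16/5, -26/45, 146/45]
R4 ← R4 + (34/21)·R3: [0, 0, 0, 0, 0, 0]
R5 ← R5 − (2/7)·R3: [0, 0, 0, 0, 0, 0]
3 nonzero rows, so the 5 vectors span a space of dimension 3.
Since 3 < 5, the vectors are linearly dependent.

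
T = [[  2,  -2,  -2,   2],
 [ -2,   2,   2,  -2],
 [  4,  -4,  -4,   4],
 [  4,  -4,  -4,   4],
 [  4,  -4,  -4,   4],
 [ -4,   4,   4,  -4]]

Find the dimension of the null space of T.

Row reduce to echelon form.
R2 ← R2 + R1: [0, 0, 0, 0]
R3 ← R3 − (2)·R1: [0, 0, 0, 0]
R4 ← R4 − (2)·R1: [0, 0, 0, 0]
R5 ← R5 − (2)·R1: [0, 0, 0, 0]
R6 ← R6 + (2)·R1: [0, 0, 0, 0]
1 nonzero row, so rank(T) = 1.
T has 4 columns; by rank–nullity, nullity = 4 − 1 = 3.

3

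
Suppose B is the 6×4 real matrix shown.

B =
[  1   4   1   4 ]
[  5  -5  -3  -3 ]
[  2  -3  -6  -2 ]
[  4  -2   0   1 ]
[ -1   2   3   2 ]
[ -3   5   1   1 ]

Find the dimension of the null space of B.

Row reduce to echelon form.
R2 ← R2 − (5)·R1: [0, -25, -8, -23]
R3 ← R3 − (2)·R1: [0, -11, -8, -10]
R4 ← R4 − (4)·R1: [0, -18, -4, -15]
R5 ← R5 + R1: [0, 6, 4, 6]
R6 ← R6 + (3)·R1: [0, 17, 4, 13]
R3 ← R3 − (11/25)·R2: [0, 0, -112/25, 3/25]
R4 ← R4 − (18/25)·R2: [0, 0, 44/25, 39/25]
R5 ← R5 + (6/25)·R2: [0, 0, 52/25, 12/25]
R6 ← R6 + (17/25)·R2: [0, 0, -36/25, -66/25]
R4 ← R4 + (11/28)·R3: [0, 0, 0, 45/28]
R5 ← R5 + (13/28)·R3: [0, 0, 0, 15/28]
R6 ← R6 − (9/28)·R3: [0, 0, 0, -75/28]
R5 ← R5 − (1/3)·R4: [0, 0, 0, 0]
R6 ← R6 + (5/3)·R4: [0, 0, 0, 0]
4 nonzero rows, so rank(B) = 4.
B has 4 columns; by rank–nullity, nullity = 4 − 4 = 0.

0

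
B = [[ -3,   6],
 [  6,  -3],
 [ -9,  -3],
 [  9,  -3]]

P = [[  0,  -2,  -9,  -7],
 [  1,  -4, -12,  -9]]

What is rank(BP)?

2

First compute BP:
[[  6, -18, -45, -33],
 [ -3,   0, -18, -15],
 [ -3,  30, 117,  90],
 [ -3,  -6, -45, -36]]
Now row reduce the product.
R2 ← R2 + (1/2)·R1: [0, -9, -81/2, -63/2]
R3 ← R3 + (1/2)·R1: [0, 21, 189/2, 147/2]
R4 ← R4 + (1/2)·R1: [0, -15, -135/2, -105/2]
R3 ← R3 + (7/3)·R2: [0, 0, 0, 0]
R4 ← R4 − (5/3)·R2: [0, 0, 0, 0]
2 nonzero rows, so rank(BP) = 2.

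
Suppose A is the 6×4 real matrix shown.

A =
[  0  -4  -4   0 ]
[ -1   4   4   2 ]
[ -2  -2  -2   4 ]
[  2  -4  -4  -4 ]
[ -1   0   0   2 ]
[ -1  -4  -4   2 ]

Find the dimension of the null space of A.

Row reduce to echelon form.
Swap R1 ↔ R2
R3 ← R3 − (2)·R1: [0, -10, -10, 0]
R4 ← R4 + (2)·R1: [0, 4, 4, 0]
R5 ← R5 − R1: [0, -4, -4, 0]
R6 ← R6 − R1: [0, -8, -8, 0]
R3 ← R3 − (5/2)·R2: [0, 0, 0, 0]
R4 ← R4 + R2: [0, 0, 0, 0]
R5 ← R5 − R2: [0, 0, 0, 0]
R6 ← R6 − (2)·R2: [0, 0, 0, 0]
2 nonzero rows, so rank(A) = 2.
A has 4 columns; by rank–nullity, nullity = 4 − 2 = 2.

2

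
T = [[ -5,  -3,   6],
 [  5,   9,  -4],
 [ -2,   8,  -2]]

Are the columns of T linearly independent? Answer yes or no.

yes

Row reduce T to echelon form.
R2 ← R2 + R1: [0, 6, 2]
R3 ← R3 − (2/5)·R1: [0, 46/5, -22/5]
R3 ← R3 − (23/15)·R2: [0, 0, -112/15]
3 pivots among 3 columns.
Every column is a pivot column, so the columns are linearly independent.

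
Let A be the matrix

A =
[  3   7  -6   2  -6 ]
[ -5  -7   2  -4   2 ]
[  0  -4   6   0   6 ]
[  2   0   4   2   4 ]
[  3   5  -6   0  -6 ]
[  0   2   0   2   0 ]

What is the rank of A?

Row reduce to echelon form.
R2 ← R2 + (5/3)·R1: [0, 14/3, -8, -2/3, -8]
R4 ← R4 − (2/3)·R1: [0, -14/3, 8, 2/3, 8]
R5 ← R5 − R1: [0, -2, 0, -2, 0]
R3 ← R3 + (6/7)·R2: [0, 0, -6/7, -4/7, -6/7]
R4 ← R4 + R2: [0, 0, 0, 0, 0]
R5 ← R5 + (3/7)·R2: [0, 0, -24/7, -16/7, -24/7]
R6 ← R6 − (3/7)·R2: [0, 0, 24/7, 16/7, 24/7]
R5 ← R5 − (4)·R3: [0, 0, 0, 0, 0]
R6 ← R6 + (4)·R3: [0, 0, 0, 0, 0]
Echelon form has 3 nonzero rows, so rank(A) = 3.

3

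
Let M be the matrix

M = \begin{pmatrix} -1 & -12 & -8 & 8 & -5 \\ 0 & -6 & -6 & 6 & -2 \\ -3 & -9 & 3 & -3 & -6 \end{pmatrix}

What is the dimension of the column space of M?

2

Row reduce to echelon form.
R3 ← R3 − (3)·R1: [0, 27, 27, -27, 9]
R3 ← R3 + (9/2)·R2: [0, 0, 0, 0, 0]
Echelon form has 2 nonzero rows, so rank(M) = 2.
The column space has dimension equal to the rank: 2.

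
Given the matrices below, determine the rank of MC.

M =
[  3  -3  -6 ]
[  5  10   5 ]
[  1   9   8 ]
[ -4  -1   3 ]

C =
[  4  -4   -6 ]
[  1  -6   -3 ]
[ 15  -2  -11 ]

First compute MC:
[[-81,  18,  57],
 [105, -90, -115],
 [133, -74, -121],
 [ 28,  16,  -6]]
Now row reduce the product.
R2 ← R2 + (35/27)·R1: [0, -200/3, -370/9]
R3 ← R3 + (133/81)·R1: [0, -400/9, -740/27]
R4 ← R4 + (28/81)·R1: [0, 200/9, 370/27]
R3 ← R3 − (2/3)·R2: [0, 0, 0]
R4 ← R4 + (1/3)·R2: [0, 0, 0]
2 nonzero rows, so rank(MC) = 2.

2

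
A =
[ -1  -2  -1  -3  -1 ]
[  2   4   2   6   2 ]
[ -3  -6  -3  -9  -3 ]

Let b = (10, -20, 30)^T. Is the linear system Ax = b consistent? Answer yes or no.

yes

Row reduce the augmented matrix [A | b].
R2 ← R2 + (2)·R1: [0, 0, 0, 0, 0, 0]
R3 ← R3 − (3)·R1: [0, 0, 0, 0, 0, 0]
The echelon form has 1 nonzero rows, and every pivot lies in the first 5 columns, so rank(A) = rank([A|b]) = 1.
The system is consistent.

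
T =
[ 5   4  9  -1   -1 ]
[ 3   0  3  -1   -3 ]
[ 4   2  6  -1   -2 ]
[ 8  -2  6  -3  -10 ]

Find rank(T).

2

Row reduce to echelon form.
R2 ← R2 − (3/5)·R1: [0, -12/5, -12/5, -2/5, -12/5]
R3 ← R3 − (4/5)·R1: [0, -6/5, -6/5, -1/5, -6/5]
R4 ← R4 − (8/5)·R1: [0, -42/5, -42/5, -7/5, -42/5]
R3 ← R3 − (1/2)·R2: [0, 0, 0, 0, 0]
R4 ← R4 − (7/2)·R2: [0, 0, 0, 0, 0]
Echelon form has 2 nonzero rows, so rank(T) = 2.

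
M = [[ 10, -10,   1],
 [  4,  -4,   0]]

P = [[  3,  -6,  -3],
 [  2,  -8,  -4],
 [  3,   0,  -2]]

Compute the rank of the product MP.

2

First compute MP:
[[ 13,  20,   8],
 [  4,   8,   4]]
Now row reduce the product.
R2 ← R2 − (4/13)·R1: [0, 24/13, 20/13]
2 nonzero rows, so rank(MP) = 2.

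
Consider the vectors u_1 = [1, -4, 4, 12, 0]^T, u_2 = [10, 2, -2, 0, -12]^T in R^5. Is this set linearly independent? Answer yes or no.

yes

Form the matrix with these vectors as rows and row reduce.
R2 ← R2 − (10)·R1: [0, 42, -42, -120, -12]
2 nonzero rows, so the 2 vectors span a space of dimension 2.
Since 2 = 2, the vectors are linearly independent.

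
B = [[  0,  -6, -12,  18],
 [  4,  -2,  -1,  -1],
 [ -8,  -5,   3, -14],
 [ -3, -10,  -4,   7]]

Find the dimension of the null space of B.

Row reduce to echelon form.
Swap R1 ↔ R2
R3 ← R3 + (2)·R1: [0, -9, 1, -16]
R4 ← R4 + (3/4)·R1: [0, -23/2, -19/4, 25/4]
R3 ← R3 − (3/2)·R2: [0, 0, 19, -43]
R4 ← R4 − (23/12)·R2: [0, 0, 73/4, -113/4]
R4 ← R4 − (73/76)·R3: [0, 0, 0, 248/19]
4 nonzero rows, so rank(B) = 4.
B has 4 columns; by rank–nullity, nullity = 4 − 4 = 0.

0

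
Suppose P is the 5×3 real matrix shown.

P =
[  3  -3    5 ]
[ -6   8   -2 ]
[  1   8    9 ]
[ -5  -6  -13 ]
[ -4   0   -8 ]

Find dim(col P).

3

Row reduce to echelon form.
R2 ← R2 + (2)·R1: [0, 2, 8]
R3 ← R3 − (1/3)·R1: [0, 9, 22/3]
R4 ← R4 + (5/3)·R1: [0, -11, -14/3]
R5 ← R5 + (4/3)·R1: [0, -4, -4/3]
R3 ← R3 − (9/2)·R2: [0, 0, -86/3]
R4 ← R4 + (11/2)·R2: [0, 0, 118/3]
R5 ← R5 + (2)·R2: [0, 0, 44/3]
R4 ← R4 + (59/43)·R3: [0, 0, 0]
R5 ← R5 + (22/43)·R3: [0, 0, 0]
Echelon form has 3 nonzero rows, so rank(P) = 3.
The column space has dimension equal to the rank: 3.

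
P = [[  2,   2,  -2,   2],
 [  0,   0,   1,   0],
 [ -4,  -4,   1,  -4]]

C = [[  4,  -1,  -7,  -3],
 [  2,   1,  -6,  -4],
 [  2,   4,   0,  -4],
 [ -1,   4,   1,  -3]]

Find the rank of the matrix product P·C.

2

First compute PC:
[[  6,   0, -24, -12],
 [  2,   4,   0,  -4],
 [-18, -12,  48,  36]]
Now row reduce the product.
R2 ← R2 − (1/3)·R1: [0, 4, 8, 0]
R3 ← R3 + (3)·R1: [0, -12, -24, 0]
R3 ← R3 + (3)·R2: [0, 0, 0, 0]
2 nonzero rows, so rank(PC) = 2.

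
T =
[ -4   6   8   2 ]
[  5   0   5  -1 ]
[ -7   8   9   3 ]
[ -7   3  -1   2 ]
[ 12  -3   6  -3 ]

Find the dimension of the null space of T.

Row reduce to echelon form.
R2 ← R2 + (5/4)·R1: [0, 15/2, 15, 3/2]
R3 ← R3 − (7/4)·R1: [0, -5/2, -5, -1/2]
R4 ← R4 − (7/4)·R1: [0, -15/2, -15, -3/2]
R5 ← R5 + (3)·R1: [0, 15, 30, 3]
R3 ← R3 + (1/3)·R2: [0, 0, 0, 0]
R4 ← R4 + R2: [0, 0, 0, 0]
R5 ← R5 − (2)·R2: [0, 0, 0, 0]
2 nonzero rows, so rank(T) = 2.
T has 4 columns; by rank–nullity, nullity = 4 − 2 = 2.

2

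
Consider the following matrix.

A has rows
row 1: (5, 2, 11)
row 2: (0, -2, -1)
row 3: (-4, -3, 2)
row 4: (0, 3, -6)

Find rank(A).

3

Row reduce to echelon form.
R3 ← R3 + (4/5)·R1: [0, -7/5, 54/5]
R3 ← R3 − (7/10)·R2: [0, 0, 23/2]
R4 ← R4 + (3/2)·R2: [0, 0, -15/2]
R4 ← R4 + (15/23)·R3: [0, 0, 0]
Echelon form has 3 nonzero rows, so rank(A) = 3.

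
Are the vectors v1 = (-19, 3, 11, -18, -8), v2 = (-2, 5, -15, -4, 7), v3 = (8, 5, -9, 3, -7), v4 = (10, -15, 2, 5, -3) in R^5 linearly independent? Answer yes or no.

yes

Form the matrix with these vectors as rows and row reduce.
R2 ← R2 − (2/19)·R1: [0, 89/19, -307/19, -40/19, 149/19]
R3 ← R3 + (8/19)·R1: [0, 119/19, -83/19, -87/19, -197/19]
R4 ← R4 + (10/19)·R1: [0, -255/19, 148/19, -85/19, -137/19]
R3 ← R3 − (119/89)·R2: [0, 0, 1534/89, -157/89, -1856/89]
R4 ← R4 + (255/89)·R2: [0, 0, -3427/89, -935/89, 1358/89]
R4 ← R4 + (3427/1534)·R3: [0, 0, 0, -22161/1534, -24030/767]
4 nonzero rows, so the 4 vectors span a space of dimension 4.
Since 4 = 4, the vectors are linearly independent.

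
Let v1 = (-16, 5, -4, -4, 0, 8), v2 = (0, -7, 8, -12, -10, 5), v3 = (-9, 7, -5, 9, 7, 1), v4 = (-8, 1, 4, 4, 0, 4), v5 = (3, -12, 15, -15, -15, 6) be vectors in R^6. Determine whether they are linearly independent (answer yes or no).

no

Form the matrix with these vectors as rows and row reduce.
R3 ← R3 − (9/16)·R1: [0, 67/16, -11/4, 45/4, 7, -7/2]
R4 ← R4 − (1/2)·R1: [0, -3/2, 6, 6, 0, 0]
R5 ← R5 + (3/16)·R1: [0, -177/16, 57/4, -63/4, -15, 15/2]
R3 ← R3 + (67/112)·R2: [0, 0, 57/28, 57/14, 57/56, -57/112]
R4 ← R4 − (3/14)·R2: [0, 0, 30/7, 60/7, 15/7, -15/14]
R5 ← R5 − (177/112)·R2: [0, 0, 45/28, 45/14, 45/56, -45/112]
R4 ← R4 − (40/19)·R3: [0, 0, 0, 0, 0, 0]
R5 ← R5 − (15/19)·R3: [0, 0, 0, 0, 0, 0]
3 nonzero rows, so the 5 vectors span a space of dimension 3.
Since 3 < 5, the vectors are linearly dependent.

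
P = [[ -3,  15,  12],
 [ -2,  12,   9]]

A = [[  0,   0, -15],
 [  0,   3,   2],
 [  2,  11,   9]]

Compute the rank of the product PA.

First compute PA:
[[ 24, 177, 183],
 [ 18, 135, 135]]
Now row reduce the product.
R2 ← R2 − (3/4)·R1: [0, 9/4, -9/4]
2 nonzero rows, so rank(PA) = 2.

2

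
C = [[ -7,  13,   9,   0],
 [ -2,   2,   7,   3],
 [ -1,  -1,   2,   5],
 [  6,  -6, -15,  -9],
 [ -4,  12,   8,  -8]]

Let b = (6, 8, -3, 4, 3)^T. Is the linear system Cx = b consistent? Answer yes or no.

no

Row reduce the augmented matrix [C | b].
R2 ← R2 − (2/7)·R1: [0, -12/7, 31/7, 3, 44/7]
R3 ← R3 − (1/7)·R1: [0, -20/7, 5/7, 5, -27/7]
R4 ← R4 + (6/7)·R1: [0, 36/7, -51/7, -9, 64/7]
R5 ← R5 − (4/7)·R1: [0, 32/7, 20/7, -8, -3/7]
R3 ← R3 − (5/3)·R2: [0, 0, -20/3, 0, -43/3]
R4 ← R4 + (3)·R2: [0, 0, 6, 0, 28]
R5 ← R5 + (8/3)·R2: [0, 0, 44/3, 0, 49/3]
R4 ← R4 + (9/10)·R3: [0, 0, 0, 0, 151/10]
R5 ← R5 + (11/5)·R3: [0, 0, 0, 0, -76/5]
R5 ← R5 + (152/151)·R4: [0, 0, 0, 0, 0]
The echelon form has 4 nonzero rows; the last pivot sits in the augmented column, so rank(C) = 3 but rank([C|b]) = 4.
Since the ranks differ, the system is inconsistent.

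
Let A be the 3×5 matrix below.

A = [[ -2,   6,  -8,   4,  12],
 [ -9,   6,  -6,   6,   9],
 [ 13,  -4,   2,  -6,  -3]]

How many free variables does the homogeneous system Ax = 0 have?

Row reduce to echelon form.
R2 ← R2 − (9/2)·R1: [0, -21, 30, -12, -45]
R3 ← R3 + (13/2)·R1: [0, 35, -50, 20, 75]
R3 ← R3 + (5/3)·R2: [0, 0, 0, 0, 0]
2 nonzero rows, so rank(A) = 2.
A has 5 columns; by rank–nullity, nullity = 5 − 2 = 3.

3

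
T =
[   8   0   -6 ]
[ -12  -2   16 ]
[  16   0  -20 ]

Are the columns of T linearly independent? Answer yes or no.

yes

Row reduce T to echelon form.
R2 ← R2 + (3/2)·R1: [0, -2, 7]
R3 ← R3 − (2)·R1: [0, 0, -8]
3 pivots among 3 columns.
Every column is a pivot column, so the columns are linearly independent.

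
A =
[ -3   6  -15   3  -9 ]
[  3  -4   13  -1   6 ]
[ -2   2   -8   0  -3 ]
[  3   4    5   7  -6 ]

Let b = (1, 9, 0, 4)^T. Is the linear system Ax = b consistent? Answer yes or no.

Row reduce the augmented matrix [A | b].
R2 ← R2 + R1: [0, 2, -2, 2, -3, 10]
R3 ← R3 − (2/3)·R1: [0, -2, 2, -2, 3, -2/3]
R4 ← R4 + R1: [0, 10, -10, 10, -15, 5]
R3 ← R3 + R2: [0, 0, 0, 0, 0, 28/3]
R4 ← R4 − (5)·R2: [0, 0, 0, 0, 0, -45]
R4 ← R4 + (135/28)·R3: [0, 0, 0, 0, 0, 0]
The echelon form has 3 nonzero rows; the last pivot sits in the augmented column, so rank(A) = 2 but rank([A|b]) = 3.
Since the ranks differ, the system is inconsistent.

no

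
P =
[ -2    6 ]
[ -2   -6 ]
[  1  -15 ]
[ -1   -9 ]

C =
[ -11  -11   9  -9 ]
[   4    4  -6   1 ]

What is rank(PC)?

2

First compute PC:
[[ 46,  46, -54,  24],
 [ -2,  -2,  18,  12],
 [-71, -71,  99, -24],
 [-25, -25,  45,   0]]
Now row reduce the product.
R2 ← R2 + (1/23)·R1: [0, 0, 360/23, 300/23]
R3 ← R3 + (71/46)·R1: [0, 0, 360/23, 300/23]
R4 ← R4 + (25/46)·R1: [0, 0, 360/23, 300/23]
R3 ← R3 − R2: [0, 0, 0, 0]
R4 ← R4 − R2: [0, 0, 0, 0]
2 nonzero rows, so rank(PC) = 2.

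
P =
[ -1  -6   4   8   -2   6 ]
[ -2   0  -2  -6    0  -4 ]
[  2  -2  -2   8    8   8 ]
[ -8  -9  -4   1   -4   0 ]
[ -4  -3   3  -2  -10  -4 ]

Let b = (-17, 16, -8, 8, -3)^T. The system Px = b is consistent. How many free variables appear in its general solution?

Row reduce the augmented matrix [P | b].
R2 ← R2 − (2)·R1: [0, 12, -10, -22, 4, -16, 50]
R3 ← R3 + (2)·R1: [0, -14, 6, 24, 4, 20, -42]
R4 ← R4 − (8)·R1: [0, 39, -36, -63, 12, -48, 144]
R5 ← R5 − (4)·R1: [0, 21, -13, -34, -2, -28, 65]
R3 ← R3 + (7/6)·R2: [0, 0, -17/3, -5/3, 26/3, 4/3, 49/3]
R4 ← R4 − (13/4)·R2: [0, 0, -7/2, 17/2, -1, 4, -37/2]
R5 ← R5 − (7/4)·R2: [0, 0, 9/2, 9/2, -9, 0, -45/2]
R4 ← R4 − (21/34)·R3: [0, 0, 0, 162/17, -108/17, 54/17, -486/17]
R5 ← R5 + (27/34)·R3: [0, 0, 0, 54/17, -36/17, 18/17, -162/17]
R5 ← R5 − (1/3)·R4: [0, 0, 0, 0, 0, 0, 0]
The echelon form has 4 nonzero rows, and every pivot lies in the first 6 columns, so rank(P) = rank([P|b]) = 4.
The system is consistent.
Free variables = (unknowns) − (rank) = 6 − 4 = 2.

2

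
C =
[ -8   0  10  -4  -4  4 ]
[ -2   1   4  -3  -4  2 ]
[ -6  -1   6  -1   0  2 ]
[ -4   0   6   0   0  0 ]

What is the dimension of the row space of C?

3

Row reduce to echelon form.
R2 ← R2 − (1/4)·R1: [0, 1, 3/2, -2, -3, 1]
R3 ← R3 − (3/4)·R1: [0, -1, -3/2, 2, 3, -1]
R4 ← R4 − (1/2)·R1: [0, 0, 1, 2, 2, -2]
R3 ← R3 + R2: [0, 0, 0, 0, 0, 0]
Swap R3 ↔ R4
Echelon form has 3 nonzero rows, so rank(C) = 3.
The row space has dimension equal to the rank: 3.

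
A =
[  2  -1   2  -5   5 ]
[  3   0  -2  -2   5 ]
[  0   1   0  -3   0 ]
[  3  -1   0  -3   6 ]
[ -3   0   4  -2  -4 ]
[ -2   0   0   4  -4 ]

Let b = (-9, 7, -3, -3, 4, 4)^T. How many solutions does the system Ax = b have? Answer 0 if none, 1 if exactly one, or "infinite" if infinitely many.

0

Row reduce the augmented matrix [A | b].
R2 ← R2 − (3/2)·R1: [0, 3/2, -5, 11/2, -5/2, 41/2]
R4 ← R4 − (3/2)·R1: [0, 1/2, -3, 9/2, -3/2, 21/2]
R5 ← R5 + (3/2)·R1: [0, -3/2, 7, -19/2, 7/2, -19/2]
R6 ← R6 + R1: [0, -1, 2, -1, 1, -5]
R3 ← R3 − (2/3)·R2: [0, 0, 10/3, -20/3, 5/3, -50/3]
R4 ← R4 − (1/3)·R2: [0, 0, -4/3, 8/3, -2/3, 11/3]
R5 ← R5 + R2: [0, 0, 2, -4, 1, 11]
R6 ← R6 + (2/3)·R2: [0, 0, -4/3, 8/3, -2/3, 26/3]
R4 ← R4 + (2/5)·R3: [0, 0, 0, 0, 0, -3]
R5 ← R5 − (3/5)·R3: [0, 0, 0, 0, 0, 21]
R6 ← R6 + (2/5)·R3: [0, 0, 0, 0, 0, 2]
R5 ← R5 + (7)·R4: [0, 0, 0, 0, 0, 0]
R6 ← R6 + (2/3)·R4: [0, 0, 0, 0, 0, 0]
The echelon form has 4 nonzero rows; the last pivot sits in the augmented column, so rank(A) = 3 but rank([A|b]) = 4.
Since the ranks differ, the system is inconsistent.
It has no solutions.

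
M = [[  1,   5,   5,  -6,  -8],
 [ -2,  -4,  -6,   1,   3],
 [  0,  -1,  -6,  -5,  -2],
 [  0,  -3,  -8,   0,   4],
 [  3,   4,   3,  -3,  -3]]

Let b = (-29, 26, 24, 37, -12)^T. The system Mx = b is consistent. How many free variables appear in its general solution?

Row reduce the augmented matrix [M | b].
R2 ← R2 + (2)·R1: [0, 6, 4, -11, -13, -32]
R5 ← R5 − (3)·R1: [0, -11, -12, 15, 21, 75]
R3 ← R3 + (1/6)·R2: [0, 0, -16/3, -41/6, -25/6, 56/3]
R4 ← R4 + (1/2)·R2: [0, 0, -6, -11/2, -5/2, 21]
R5 ← R5 + (11/6)·R2: [0, 0, -14/3, -31/6, -17/6, 49/3]
R4 ← R4 − (9/8)·R3: [0, 0, 0, 35/16, 35/16, 0]
R5 ← R5 − (7/8)·R3: [0, 0, 0, 13/16, 13/16, 0]
R5 ← R5 − (13/35)·R4: [0, 0, 0, 0, 0, 0]
The echelon form has 4 nonzero rows, and every pivot lies in the first 5 columns, so rank(M) = rank([M|b]) = 4.
The system is consistent.
Free variables = (unknowns) − (rank) = 5 − 4 = 1.

1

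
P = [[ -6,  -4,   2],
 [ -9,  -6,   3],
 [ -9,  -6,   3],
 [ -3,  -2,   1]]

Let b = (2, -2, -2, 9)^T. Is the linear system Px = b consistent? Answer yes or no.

Row reduce the augmented matrix [P | b].
R2 ← R2 − (3/2)·R1: [0, 0, 0, -5]
R3 ← R3 − (3/2)·R1: [0, 0, 0, -5]
R4 ← R4 − (1/2)·R1: [0, 0, 0, 8]
R3 ← R3 − R2: [0, 0, 0, 0]
R4 ← R4 + (8/5)·R2: [0, 0, 0, 0]
The echelon form has 2 nonzero rows; the last pivot sits in the augmented column, so rank(P) = 1 but rank([P|b]) = 2.
Since the ranks differ, the system is inconsistent.

no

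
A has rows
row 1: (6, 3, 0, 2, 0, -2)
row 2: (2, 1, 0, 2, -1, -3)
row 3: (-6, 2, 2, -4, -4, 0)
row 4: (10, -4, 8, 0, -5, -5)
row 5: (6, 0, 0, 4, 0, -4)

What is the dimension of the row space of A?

4

Row reduce to echelon form.
R2 ← R2 − (1/3)·R1: [0, 0, 0, 4/3, -1, -7/3]
R3 ← R3 + R1: [0, 5, 2, -2, -4, -2]
R4 ← R4 − (5/3)·R1: [0, -9, 8, -10/3, -5, -5/3]
R5 ← R5 − R1: [0, -3, 0, 2, 0, -2]
Swap R2 ↔ R3
R4 ← R4 + (9/5)·R2: [0, 0, 58/5, -104/15, -61/5, -79/15]
R5 ← R5 + (3/5)·R2: [0, 0, 6/5, 4/5, -12/5, -16/5]
Swap R3 ↔ R4
R5 ← R5 − (3/29)·R3: [0, 0, 0, 44/29, -33/29, -77/29]
R5 ← R5 − (33/29)·R4: [0, 0, 0, 0, 0, 0]
Echelon form has 4 nonzero rows, so rank(A) = 4.
The row space has dimension equal to the rank: 4.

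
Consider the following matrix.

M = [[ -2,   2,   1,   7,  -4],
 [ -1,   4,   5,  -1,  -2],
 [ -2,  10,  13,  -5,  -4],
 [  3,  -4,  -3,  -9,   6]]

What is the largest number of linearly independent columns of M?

2

Row reduce to echelon form.
R2 ← R2 − (1/2)·R1: [0, 3, 9/2, -9/2, 0]
R3 ← R3 − R1: [0, 8, 12, -12, 0]
R4 ← R4 + (3/2)·R1: [0, -1, -3/2, 3/2, 0]
R3 ← R3 − (8/3)·R2: [0, 0, 0, 0, 0]
R4 ← R4 + (1/3)·R2: [0, 0, 0, 0, 0]
Echelon form has 2 nonzero rows, so rank(M) = 2.
The rank gives the maximum number of linearly independent columns: 2.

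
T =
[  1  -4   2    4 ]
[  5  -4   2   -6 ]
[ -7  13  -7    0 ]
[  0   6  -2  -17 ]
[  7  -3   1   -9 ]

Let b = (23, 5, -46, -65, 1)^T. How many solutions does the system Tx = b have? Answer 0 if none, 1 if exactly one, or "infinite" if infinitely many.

Row reduce the augmented matrix [T | b].
R2 ← R2 − (5)·R1: [0, 16, -8, -26, -110]
R3 ← R3 + (7)·R1: [0, -15, 7, 28, 115]
R5 ← R5 − (7)·R1: [0, 25, -13, -37, -160]
R3 ← R3 + (15/16)·R2: [0, 0, -1/2, 29/8, 95/8]
R4 ← R4 − (3/8)·R2: [0, 0, 1, -29/4, -95/4]
R5 ← R5 − (25/16)·R2: [0, 0, -1/2, 29/8, 95/8]
R4 ← R4 + (2)·R3: [0, 0, 0, 0, 0]
R5 ← R5 − R3: [0, 0, 0, 0, 0]
The echelon form has 3 nonzero rows, and every pivot lies in the first 4 columns, so rank(T) = rank([T|b]) = 3.
The system is consistent.
rank = 3 < 4 unknowns, so there are infinitely many solutions.

infinite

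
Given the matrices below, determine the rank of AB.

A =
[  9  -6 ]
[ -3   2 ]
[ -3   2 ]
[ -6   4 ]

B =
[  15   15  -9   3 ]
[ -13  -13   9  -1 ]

First compute AB:
[[213, 213, -135,  33],
 [-71, -71,  45, -11],
 [-71, -71,  45, -11],
 [-142, -142,  90, -22]]
Now row reduce the product.
R2 ← R2 + (1/3)·R1: [0, 0, 0, 0]
R3 ← R3 + (1/3)·R1: [0, 0, 0, 0]
R4 ← R4 + (2/3)·R1: [0, 0, 0, 0]
1 nonzero row, so rank(AB) = 1.

1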